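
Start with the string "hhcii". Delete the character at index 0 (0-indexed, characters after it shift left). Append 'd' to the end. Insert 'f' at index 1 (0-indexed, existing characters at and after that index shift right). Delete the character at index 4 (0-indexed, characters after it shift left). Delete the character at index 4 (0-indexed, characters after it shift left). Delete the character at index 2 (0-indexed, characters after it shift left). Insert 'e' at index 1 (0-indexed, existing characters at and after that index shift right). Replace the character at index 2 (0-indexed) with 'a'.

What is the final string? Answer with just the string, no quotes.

Answer: heai

Derivation:
Applying each edit step by step:
Start: "hhcii"
Op 1 (delete idx 0 = 'h'): "hhcii" -> "hcii"
Op 2 (append 'd'): "hcii" -> "hciid"
Op 3 (insert 'f' at idx 1): "hciid" -> "hfciid"
Op 4 (delete idx 4 = 'i'): "hfciid" -> "hfcid"
Op 5 (delete idx 4 = 'd'): "hfcid" -> "hfci"
Op 6 (delete idx 2 = 'c'): "hfci" -> "hfi"
Op 7 (insert 'e' at idx 1): "hfi" -> "hefi"
Op 8 (replace idx 2: 'f' -> 'a'): "hefi" -> "heai"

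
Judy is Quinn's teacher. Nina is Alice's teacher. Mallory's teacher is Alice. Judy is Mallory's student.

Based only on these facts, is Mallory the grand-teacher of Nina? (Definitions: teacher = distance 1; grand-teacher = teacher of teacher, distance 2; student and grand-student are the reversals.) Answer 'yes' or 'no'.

Answer: no

Derivation:
Reconstructing the teacher chain from the given facts:
  Nina -> Alice -> Mallory -> Judy -> Quinn
(each arrow means 'teacher of the next')
Positions in the chain (0 = top):
  position of Nina: 0
  position of Alice: 1
  position of Mallory: 2
  position of Judy: 3
  position of Quinn: 4

Mallory is at position 2, Nina is at position 0; signed distance (j - i) = -2.
'grand-teacher' requires j - i = 2. Actual distance is -2, so the relation does NOT hold.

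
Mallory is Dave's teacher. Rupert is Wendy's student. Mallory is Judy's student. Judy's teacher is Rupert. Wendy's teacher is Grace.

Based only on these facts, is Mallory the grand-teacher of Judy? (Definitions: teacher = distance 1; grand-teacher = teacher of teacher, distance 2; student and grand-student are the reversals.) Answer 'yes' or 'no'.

Reconstructing the teacher chain from the given facts:
  Grace -> Wendy -> Rupert -> Judy -> Mallory -> Dave
(each arrow means 'teacher of the next')
Positions in the chain (0 = top):
  position of Grace: 0
  position of Wendy: 1
  position of Rupert: 2
  position of Judy: 3
  position of Mallory: 4
  position of Dave: 5

Mallory is at position 4, Judy is at position 3; signed distance (j - i) = -1.
'grand-teacher' requires j - i = 2. Actual distance is -1, so the relation does NOT hold.

Answer: no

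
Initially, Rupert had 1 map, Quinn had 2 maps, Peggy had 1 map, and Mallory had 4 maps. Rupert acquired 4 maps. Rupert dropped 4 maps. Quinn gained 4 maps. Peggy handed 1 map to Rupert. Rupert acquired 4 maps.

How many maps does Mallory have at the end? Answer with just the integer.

Answer: 4

Derivation:
Tracking counts step by step:
Start: Rupert=1, Quinn=2, Peggy=1, Mallory=4
Event 1 (Rupert +4): Rupert: 1 -> 5. State: Rupert=5, Quinn=2, Peggy=1, Mallory=4
Event 2 (Rupert -4): Rupert: 5 -> 1. State: Rupert=1, Quinn=2, Peggy=1, Mallory=4
Event 3 (Quinn +4): Quinn: 2 -> 6. State: Rupert=1, Quinn=6, Peggy=1, Mallory=4
Event 4 (Peggy -> Rupert, 1): Peggy: 1 -> 0, Rupert: 1 -> 2. State: Rupert=2, Quinn=6, Peggy=0, Mallory=4
Event 5 (Rupert +4): Rupert: 2 -> 6. State: Rupert=6, Quinn=6, Peggy=0, Mallory=4

Mallory's final count: 4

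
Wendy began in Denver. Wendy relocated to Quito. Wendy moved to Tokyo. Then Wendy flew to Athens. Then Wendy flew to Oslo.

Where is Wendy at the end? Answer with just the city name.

Answer: Oslo

Derivation:
Tracking Wendy's location:
Start: Wendy is in Denver.
After move 1: Denver -> Quito. Wendy is in Quito.
After move 2: Quito -> Tokyo. Wendy is in Tokyo.
After move 3: Tokyo -> Athens. Wendy is in Athens.
After move 4: Athens -> Oslo. Wendy is in Oslo.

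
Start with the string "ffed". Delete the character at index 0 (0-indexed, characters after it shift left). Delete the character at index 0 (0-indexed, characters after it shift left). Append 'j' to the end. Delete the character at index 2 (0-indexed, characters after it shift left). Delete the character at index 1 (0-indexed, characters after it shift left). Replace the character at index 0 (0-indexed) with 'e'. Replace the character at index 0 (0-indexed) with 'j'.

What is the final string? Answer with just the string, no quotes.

Applying each edit step by step:
Start: "ffed"
Op 1 (delete idx 0 = 'f'): "ffed" -> "fed"
Op 2 (delete idx 0 = 'f'): "fed" -> "ed"
Op 3 (append 'j'): "ed" -> "edj"
Op 4 (delete idx 2 = 'j'): "edj" -> "ed"
Op 5 (delete idx 1 = 'd'): "ed" -> "e"
Op 6 (replace idx 0: 'e' -> 'e'): "e" -> "e"
Op 7 (replace idx 0: 'e' -> 'j'): "e" -> "j"

Answer: j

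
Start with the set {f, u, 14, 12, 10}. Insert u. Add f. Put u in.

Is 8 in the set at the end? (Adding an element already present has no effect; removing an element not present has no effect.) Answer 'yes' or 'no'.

Tracking the set through each operation:
Start: {10, 12, 14, f, u}
Event 1 (add u): already present, no change. Set: {10, 12, 14, f, u}
Event 2 (add f): already present, no change. Set: {10, 12, 14, f, u}
Event 3 (add u): already present, no change. Set: {10, 12, 14, f, u}

Final set: {10, 12, 14, f, u} (size 5)
8 is NOT in the final set.

Answer: no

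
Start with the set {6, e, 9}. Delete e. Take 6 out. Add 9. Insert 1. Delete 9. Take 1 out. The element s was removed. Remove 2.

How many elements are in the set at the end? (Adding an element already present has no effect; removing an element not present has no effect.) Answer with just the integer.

Tracking the set through each operation:
Start: {6, 9, e}
Event 1 (remove e): removed. Set: {6, 9}
Event 2 (remove 6): removed. Set: {9}
Event 3 (add 9): already present, no change. Set: {9}
Event 4 (add 1): added. Set: {1, 9}
Event 5 (remove 9): removed. Set: {1}
Event 6 (remove 1): removed. Set: {}
Event 7 (remove s): not present, no change. Set: {}
Event 8 (remove 2): not present, no change. Set: {}

Final set: {} (size 0)

Answer: 0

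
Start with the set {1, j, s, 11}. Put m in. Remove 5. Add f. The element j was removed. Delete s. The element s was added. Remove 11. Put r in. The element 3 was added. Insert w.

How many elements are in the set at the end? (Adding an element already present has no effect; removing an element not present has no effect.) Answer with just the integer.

Tracking the set through each operation:
Start: {1, 11, j, s}
Event 1 (add m): added. Set: {1, 11, j, m, s}
Event 2 (remove 5): not present, no change. Set: {1, 11, j, m, s}
Event 3 (add f): added. Set: {1, 11, f, j, m, s}
Event 4 (remove j): removed. Set: {1, 11, f, m, s}
Event 5 (remove s): removed. Set: {1, 11, f, m}
Event 6 (add s): added. Set: {1, 11, f, m, s}
Event 7 (remove 11): removed. Set: {1, f, m, s}
Event 8 (add r): added. Set: {1, f, m, r, s}
Event 9 (add 3): added. Set: {1, 3, f, m, r, s}
Event 10 (add w): added. Set: {1, 3, f, m, r, s, w}

Final set: {1, 3, f, m, r, s, w} (size 7)

Answer: 7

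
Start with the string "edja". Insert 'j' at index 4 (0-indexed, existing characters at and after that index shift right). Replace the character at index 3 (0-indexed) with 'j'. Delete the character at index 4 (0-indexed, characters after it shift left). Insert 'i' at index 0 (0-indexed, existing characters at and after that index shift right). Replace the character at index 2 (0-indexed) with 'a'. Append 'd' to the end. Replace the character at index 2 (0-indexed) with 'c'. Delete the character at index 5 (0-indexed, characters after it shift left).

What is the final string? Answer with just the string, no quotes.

Answer: iecjj

Derivation:
Applying each edit step by step:
Start: "edja"
Op 1 (insert 'j' at idx 4): "edja" -> "edjaj"
Op 2 (replace idx 3: 'a' -> 'j'): "edjaj" -> "edjjj"
Op 3 (delete idx 4 = 'j'): "edjjj" -> "edjj"
Op 4 (insert 'i' at idx 0): "edjj" -> "iedjj"
Op 5 (replace idx 2: 'd' -> 'a'): "iedjj" -> "ieajj"
Op 6 (append 'd'): "ieajj" -> "ieajjd"
Op 7 (replace idx 2: 'a' -> 'c'): "ieajjd" -> "iecjjd"
Op 8 (delete idx 5 = 'd'): "iecjjd" -> "iecjj"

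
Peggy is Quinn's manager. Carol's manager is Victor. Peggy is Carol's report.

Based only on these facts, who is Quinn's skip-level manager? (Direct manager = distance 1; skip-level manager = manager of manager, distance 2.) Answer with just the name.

Reconstructing the manager chain from the given facts:
  Victor -> Carol -> Peggy -> Quinn
(each arrow means 'manager of the next')
Positions in the chain (0 = top):
  position of Victor: 0
  position of Carol: 1
  position of Peggy: 2
  position of Quinn: 3

Quinn is at position 3; the skip-level manager is 2 steps up the chain, i.e. position 1: Carol.

Answer: Carol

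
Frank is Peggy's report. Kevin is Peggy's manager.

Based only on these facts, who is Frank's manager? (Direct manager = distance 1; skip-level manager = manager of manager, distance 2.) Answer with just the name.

Answer: Peggy

Derivation:
Reconstructing the manager chain from the given facts:
  Kevin -> Peggy -> Frank
(each arrow means 'manager of the next')
Positions in the chain (0 = top):
  position of Kevin: 0
  position of Peggy: 1
  position of Frank: 2

Frank is at position 2; the manager is 1 step up the chain, i.e. position 1: Peggy.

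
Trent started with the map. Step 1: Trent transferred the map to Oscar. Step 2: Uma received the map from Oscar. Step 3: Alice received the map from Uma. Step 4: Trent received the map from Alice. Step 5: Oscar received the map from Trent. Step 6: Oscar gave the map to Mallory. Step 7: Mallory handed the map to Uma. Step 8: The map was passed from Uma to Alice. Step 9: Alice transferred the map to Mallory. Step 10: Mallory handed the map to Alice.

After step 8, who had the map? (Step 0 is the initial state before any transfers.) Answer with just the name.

Tracking the map holder through step 8:
After step 0 (start): Trent
After step 1: Oscar
After step 2: Uma
After step 3: Alice
After step 4: Trent
After step 5: Oscar
After step 6: Mallory
After step 7: Uma
After step 8: Alice

At step 8, the holder is Alice.

Answer: Alice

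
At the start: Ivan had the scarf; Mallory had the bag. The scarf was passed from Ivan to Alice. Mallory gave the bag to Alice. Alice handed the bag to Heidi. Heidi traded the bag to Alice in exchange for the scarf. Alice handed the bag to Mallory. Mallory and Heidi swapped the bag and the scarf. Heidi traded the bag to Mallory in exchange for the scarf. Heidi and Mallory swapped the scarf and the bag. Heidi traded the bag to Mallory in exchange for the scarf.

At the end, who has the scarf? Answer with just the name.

Tracking all object holders:
Start: scarf:Ivan, bag:Mallory
Event 1 (give scarf: Ivan -> Alice). State: scarf:Alice, bag:Mallory
Event 2 (give bag: Mallory -> Alice). State: scarf:Alice, bag:Alice
Event 3 (give bag: Alice -> Heidi). State: scarf:Alice, bag:Heidi
Event 4 (swap bag<->scarf: now bag:Alice, scarf:Heidi). State: scarf:Heidi, bag:Alice
Event 5 (give bag: Alice -> Mallory). State: scarf:Heidi, bag:Mallory
Event 6 (swap bag<->scarf: now bag:Heidi, scarf:Mallory). State: scarf:Mallory, bag:Heidi
Event 7 (swap bag<->scarf: now bag:Mallory, scarf:Heidi). State: scarf:Heidi, bag:Mallory
Event 8 (swap scarf<->bag: now scarf:Mallory, bag:Heidi). State: scarf:Mallory, bag:Heidi
Event 9 (swap bag<->scarf: now bag:Mallory, scarf:Heidi). State: scarf:Heidi, bag:Mallory

Final state: scarf:Heidi, bag:Mallory
The scarf is held by Heidi.

Answer: Heidi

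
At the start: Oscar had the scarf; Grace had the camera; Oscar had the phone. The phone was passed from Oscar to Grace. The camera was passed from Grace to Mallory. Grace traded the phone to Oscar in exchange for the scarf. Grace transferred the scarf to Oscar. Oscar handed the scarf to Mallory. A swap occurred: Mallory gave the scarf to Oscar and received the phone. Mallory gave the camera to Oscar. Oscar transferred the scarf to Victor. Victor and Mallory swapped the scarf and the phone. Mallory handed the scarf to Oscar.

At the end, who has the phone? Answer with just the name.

Tracking all object holders:
Start: scarf:Oscar, camera:Grace, phone:Oscar
Event 1 (give phone: Oscar -> Grace). State: scarf:Oscar, camera:Grace, phone:Grace
Event 2 (give camera: Grace -> Mallory). State: scarf:Oscar, camera:Mallory, phone:Grace
Event 3 (swap phone<->scarf: now phone:Oscar, scarf:Grace). State: scarf:Grace, camera:Mallory, phone:Oscar
Event 4 (give scarf: Grace -> Oscar). State: scarf:Oscar, camera:Mallory, phone:Oscar
Event 5 (give scarf: Oscar -> Mallory). State: scarf:Mallory, camera:Mallory, phone:Oscar
Event 6 (swap scarf<->phone: now scarf:Oscar, phone:Mallory). State: scarf:Oscar, camera:Mallory, phone:Mallory
Event 7 (give camera: Mallory -> Oscar). State: scarf:Oscar, camera:Oscar, phone:Mallory
Event 8 (give scarf: Oscar -> Victor). State: scarf:Victor, camera:Oscar, phone:Mallory
Event 9 (swap scarf<->phone: now scarf:Mallory, phone:Victor). State: scarf:Mallory, camera:Oscar, phone:Victor
Event 10 (give scarf: Mallory -> Oscar). State: scarf:Oscar, camera:Oscar, phone:Victor

Final state: scarf:Oscar, camera:Oscar, phone:Victor
The phone is held by Victor.

Answer: Victor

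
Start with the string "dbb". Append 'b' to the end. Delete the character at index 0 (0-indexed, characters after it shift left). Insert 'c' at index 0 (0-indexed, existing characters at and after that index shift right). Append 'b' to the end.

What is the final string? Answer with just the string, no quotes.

Applying each edit step by step:
Start: "dbb"
Op 1 (append 'b'): "dbb" -> "dbbb"
Op 2 (delete idx 0 = 'd'): "dbbb" -> "bbb"
Op 3 (insert 'c' at idx 0): "bbb" -> "cbbb"
Op 4 (append 'b'): "cbbb" -> "cbbbb"

Answer: cbbbb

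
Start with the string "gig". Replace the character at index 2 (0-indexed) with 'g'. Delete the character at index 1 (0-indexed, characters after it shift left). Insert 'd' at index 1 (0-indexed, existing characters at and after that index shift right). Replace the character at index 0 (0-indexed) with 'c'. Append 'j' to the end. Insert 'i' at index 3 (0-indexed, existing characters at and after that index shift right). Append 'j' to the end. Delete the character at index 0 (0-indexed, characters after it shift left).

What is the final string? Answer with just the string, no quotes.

Answer: dgijj

Derivation:
Applying each edit step by step:
Start: "gig"
Op 1 (replace idx 2: 'g' -> 'g'): "gig" -> "gig"
Op 2 (delete idx 1 = 'i'): "gig" -> "gg"
Op 3 (insert 'd' at idx 1): "gg" -> "gdg"
Op 4 (replace idx 0: 'g' -> 'c'): "gdg" -> "cdg"
Op 5 (append 'j'): "cdg" -> "cdgj"
Op 6 (insert 'i' at idx 3): "cdgj" -> "cdgij"
Op 7 (append 'j'): "cdgij" -> "cdgijj"
Op 8 (delete idx 0 = 'c'): "cdgijj" -> "dgijj"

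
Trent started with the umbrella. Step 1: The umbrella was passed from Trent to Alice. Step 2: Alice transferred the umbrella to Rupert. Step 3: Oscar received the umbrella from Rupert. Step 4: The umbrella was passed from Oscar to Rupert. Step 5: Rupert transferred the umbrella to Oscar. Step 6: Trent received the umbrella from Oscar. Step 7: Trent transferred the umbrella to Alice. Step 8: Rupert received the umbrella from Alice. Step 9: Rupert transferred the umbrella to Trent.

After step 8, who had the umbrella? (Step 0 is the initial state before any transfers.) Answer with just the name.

Tracking the umbrella holder through step 8:
After step 0 (start): Trent
After step 1: Alice
After step 2: Rupert
After step 3: Oscar
After step 4: Rupert
After step 5: Oscar
After step 6: Trent
After step 7: Alice
After step 8: Rupert

At step 8, the holder is Rupert.

Answer: Rupert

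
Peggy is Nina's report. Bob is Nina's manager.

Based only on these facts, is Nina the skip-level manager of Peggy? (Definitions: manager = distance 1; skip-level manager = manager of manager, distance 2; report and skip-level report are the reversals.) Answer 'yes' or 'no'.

Answer: no

Derivation:
Reconstructing the manager chain from the given facts:
  Bob -> Nina -> Peggy
(each arrow means 'manager of the next')
Positions in the chain (0 = top):
  position of Bob: 0
  position of Nina: 1
  position of Peggy: 2

Nina is at position 1, Peggy is at position 2; signed distance (j - i) = 1.
'skip-level manager' requires j - i = 2. Actual distance is 1, so the relation does NOT hold.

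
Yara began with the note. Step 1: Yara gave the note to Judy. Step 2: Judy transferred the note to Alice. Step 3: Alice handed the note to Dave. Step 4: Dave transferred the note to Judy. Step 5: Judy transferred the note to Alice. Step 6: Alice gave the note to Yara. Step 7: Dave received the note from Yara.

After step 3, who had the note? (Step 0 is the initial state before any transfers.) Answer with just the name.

Tracking the note holder through step 3:
After step 0 (start): Yara
After step 1: Judy
After step 2: Alice
After step 3: Dave

At step 3, the holder is Dave.

Answer: Dave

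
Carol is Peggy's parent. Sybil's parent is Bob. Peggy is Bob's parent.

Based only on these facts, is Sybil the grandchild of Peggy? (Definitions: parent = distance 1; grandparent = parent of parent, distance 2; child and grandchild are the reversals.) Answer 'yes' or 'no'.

Reconstructing the parent chain from the given facts:
  Carol -> Peggy -> Bob -> Sybil
(each arrow means 'parent of the next')
Positions in the chain (0 = top):
  position of Carol: 0
  position of Peggy: 1
  position of Bob: 2
  position of Sybil: 3

Sybil is at position 3, Peggy is at position 1; signed distance (j - i) = -2.
'grandchild' requires j - i = -2. Actual distance is -2, so the relation HOLDS.

Answer: yes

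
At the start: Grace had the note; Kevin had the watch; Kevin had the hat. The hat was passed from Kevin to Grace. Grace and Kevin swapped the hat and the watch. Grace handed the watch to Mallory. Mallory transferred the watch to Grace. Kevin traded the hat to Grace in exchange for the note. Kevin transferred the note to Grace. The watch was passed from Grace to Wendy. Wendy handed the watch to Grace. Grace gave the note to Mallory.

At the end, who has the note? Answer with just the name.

Tracking all object holders:
Start: note:Grace, watch:Kevin, hat:Kevin
Event 1 (give hat: Kevin -> Grace). State: note:Grace, watch:Kevin, hat:Grace
Event 2 (swap hat<->watch: now hat:Kevin, watch:Grace). State: note:Grace, watch:Grace, hat:Kevin
Event 3 (give watch: Grace -> Mallory). State: note:Grace, watch:Mallory, hat:Kevin
Event 4 (give watch: Mallory -> Grace). State: note:Grace, watch:Grace, hat:Kevin
Event 5 (swap hat<->note: now hat:Grace, note:Kevin). State: note:Kevin, watch:Grace, hat:Grace
Event 6 (give note: Kevin -> Grace). State: note:Grace, watch:Grace, hat:Grace
Event 7 (give watch: Grace -> Wendy). State: note:Grace, watch:Wendy, hat:Grace
Event 8 (give watch: Wendy -> Grace). State: note:Grace, watch:Grace, hat:Grace
Event 9 (give note: Grace -> Mallory). State: note:Mallory, watch:Grace, hat:Grace

Final state: note:Mallory, watch:Grace, hat:Grace
The note is held by Mallory.

Answer: Mallory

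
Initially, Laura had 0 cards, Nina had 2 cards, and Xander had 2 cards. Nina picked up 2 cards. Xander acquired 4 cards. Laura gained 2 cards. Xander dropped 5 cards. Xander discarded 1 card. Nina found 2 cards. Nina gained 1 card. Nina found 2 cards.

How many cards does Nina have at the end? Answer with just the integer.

Answer: 9

Derivation:
Tracking counts step by step:
Start: Laura=0, Nina=2, Xander=2
Event 1 (Nina +2): Nina: 2 -> 4. State: Laura=0, Nina=4, Xander=2
Event 2 (Xander +4): Xander: 2 -> 6. State: Laura=0, Nina=4, Xander=6
Event 3 (Laura +2): Laura: 0 -> 2. State: Laura=2, Nina=4, Xander=6
Event 4 (Xander -5): Xander: 6 -> 1. State: Laura=2, Nina=4, Xander=1
Event 5 (Xander -1): Xander: 1 -> 0. State: Laura=2, Nina=4, Xander=0
Event 6 (Nina +2): Nina: 4 -> 6. State: Laura=2, Nina=6, Xander=0
Event 7 (Nina +1): Nina: 6 -> 7. State: Laura=2, Nina=7, Xander=0
Event 8 (Nina +2): Nina: 7 -> 9. State: Laura=2, Nina=9, Xander=0

Nina's final count: 9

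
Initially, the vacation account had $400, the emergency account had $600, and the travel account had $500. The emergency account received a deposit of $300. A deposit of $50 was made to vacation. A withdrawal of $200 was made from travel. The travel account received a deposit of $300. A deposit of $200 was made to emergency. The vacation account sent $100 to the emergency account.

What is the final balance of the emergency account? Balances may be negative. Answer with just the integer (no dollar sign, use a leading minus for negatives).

Answer: 1200

Derivation:
Tracking account balances step by step:
Start: vacation=400, emergency=600, travel=500
Event 1 (deposit 300 to emergency): emergency: 600 + 300 = 900. Balances: vacation=400, emergency=900, travel=500
Event 2 (deposit 50 to vacation): vacation: 400 + 50 = 450. Balances: vacation=450, emergency=900, travel=500
Event 3 (withdraw 200 from travel): travel: 500 - 200 = 300. Balances: vacation=450, emergency=900, travel=300
Event 4 (deposit 300 to travel): travel: 300 + 300 = 600. Balances: vacation=450, emergency=900, travel=600
Event 5 (deposit 200 to emergency): emergency: 900 + 200 = 1100. Balances: vacation=450, emergency=1100, travel=600
Event 6 (transfer 100 vacation -> emergency): vacation: 450 - 100 = 350, emergency: 1100 + 100 = 1200. Balances: vacation=350, emergency=1200, travel=600

Final balance of emergency: 1200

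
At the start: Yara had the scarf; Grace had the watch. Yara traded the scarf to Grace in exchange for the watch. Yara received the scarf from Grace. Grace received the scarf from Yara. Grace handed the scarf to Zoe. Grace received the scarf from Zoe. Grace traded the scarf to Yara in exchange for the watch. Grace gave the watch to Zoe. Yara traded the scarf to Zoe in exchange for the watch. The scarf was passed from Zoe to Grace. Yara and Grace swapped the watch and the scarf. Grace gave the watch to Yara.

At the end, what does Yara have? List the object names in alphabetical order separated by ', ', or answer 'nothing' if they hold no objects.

Answer: scarf, watch

Derivation:
Tracking all object holders:
Start: scarf:Yara, watch:Grace
Event 1 (swap scarf<->watch: now scarf:Grace, watch:Yara). State: scarf:Grace, watch:Yara
Event 2 (give scarf: Grace -> Yara). State: scarf:Yara, watch:Yara
Event 3 (give scarf: Yara -> Grace). State: scarf:Grace, watch:Yara
Event 4 (give scarf: Grace -> Zoe). State: scarf:Zoe, watch:Yara
Event 5 (give scarf: Zoe -> Grace). State: scarf:Grace, watch:Yara
Event 6 (swap scarf<->watch: now scarf:Yara, watch:Grace). State: scarf:Yara, watch:Grace
Event 7 (give watch: Grace -> Zoe). State: scarf:Yara, watch:Zoe
Event 8 (swap scarf<->watch: now scarf:Zoe, watch:Yara). State: scarf:Zoe, watch:Yara
Event 9 (give scarf: Zoe -> Grace). State: scarf:Grace, watch:Yara
Event 10 (swap watch<->scarf: now watch:Grace, scarf:Yara). State: scarf:Yara, watch:Grace
Event 11 (give watch: Grace -> Yara). State: scarf:Yara, watch:Yara

Final state: scarf:Yara, watch:Yara
Yara holds: scarf, watch.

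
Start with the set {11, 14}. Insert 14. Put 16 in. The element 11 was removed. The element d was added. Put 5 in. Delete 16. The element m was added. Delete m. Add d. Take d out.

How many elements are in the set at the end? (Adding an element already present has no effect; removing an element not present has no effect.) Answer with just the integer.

Tracking the set through each operation:
Start: {11, 14}
Event 1 (add 14): already present, no change. Set: {11, 14}
Event 2 (add 16): added. Set: {11, 14, 16}
Event 3 (remove 11): removed. Set: {14, 16}
Event 4 (add d): added. Set: {14, 16, d}
Event 5 (add 5): added. Set: {14, 16, 5, d}
Event 6 (remove 16): removed. Set: {14, 5, d}
Event 7 (add m): added. Set: {14, 5, d, m}
Event 8 (remove m): removed. Set: {14, 5, d}
Event 9 (add d): already present, no change. Set: {14, 5, d}
Event 10 (remove d): removed. Set: {14, 5}

Final set: {14, 5} (size 2)

Answer: 2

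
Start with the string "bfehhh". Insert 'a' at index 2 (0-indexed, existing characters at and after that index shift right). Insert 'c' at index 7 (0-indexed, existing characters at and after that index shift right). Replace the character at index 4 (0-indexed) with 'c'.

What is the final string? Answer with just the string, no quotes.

Answer: bfaechhc

Derivation:
Applying each edit step by step:
Start: "bfehhh"
Op 1 (insert 'a' at idx 2): "bfehhh" -> "bfaehhh"
Op 2 (insert 'c' at idx 7): "bfaehhh" -> "bfaehhhc"
Op 3 (replace idx 4: 'h' -> 'c'): "bfaehhhc" -> "bfaechhc"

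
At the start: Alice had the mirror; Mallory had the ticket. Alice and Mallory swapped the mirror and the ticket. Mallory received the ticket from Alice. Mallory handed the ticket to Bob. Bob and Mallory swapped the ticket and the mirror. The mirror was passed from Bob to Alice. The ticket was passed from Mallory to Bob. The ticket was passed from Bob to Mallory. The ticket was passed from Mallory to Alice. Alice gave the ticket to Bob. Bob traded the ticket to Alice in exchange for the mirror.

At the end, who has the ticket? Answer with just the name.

Tracking all object holders:
Start: mirror:Alice, ticket:Mallory
Event 1 (swap mirror<->ticket: now mirror:Mallory, ticket:Alice). State: mirror:Mallory, ticket:Alice
Event 2 (give ticket: Alice -> Mallory). State: mirror:Mallory, ticket:Mallory
Event 3 (give ticket: Mallory -> Bob). State: mirror:Mallory, ticket:Bob
Event 4 (swap ticket<->mirror: now ticket:Mallory, mirror:Bob). State: mirror:Bob, ticket:Mallory
Event 5 (give mirror: Bob -> Alice). State: mirror:Alice, ticket:Mallory
Event 6 (give ticket: Mallory -> Bob). State: mirror:Alice, ticket:Bob
Event 7 (give ticket: Bob -> Mallory). State: mirror:Alice, ticket:Mallory
Event 8 (give ticket: Mallory -> Alice). State: mirror:Alice, ticket:Alice
Event 9 (give ticket: Alice -> Bob). State: mirror:Alice, ticket:Bob
Event 10 (swap ticket<->mirror: now ticket:Alice, mirror:Bob). State: mirror:Bob, ticket:Alice

Final state: mirror:Bob, ticket:Alice
The ticket is held by Alice.

Answer: Alice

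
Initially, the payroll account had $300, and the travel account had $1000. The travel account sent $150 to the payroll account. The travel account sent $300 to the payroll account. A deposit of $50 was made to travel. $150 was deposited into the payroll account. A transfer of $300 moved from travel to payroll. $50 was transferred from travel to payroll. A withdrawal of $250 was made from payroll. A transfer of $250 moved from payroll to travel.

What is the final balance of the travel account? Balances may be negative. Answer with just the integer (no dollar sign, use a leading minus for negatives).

Tracking account balances step by step:
Start: payroll=300, travel=1000
Event 1 (transfer 150 travel -> payroll): travel: 1000 - 150 = 850, payroll: 300 + 150 = 450. Balances: payroll=450, travel=850
Event 2 (transfer 300 travel -> payroll): travel: 850 - 300 = 550, payroll: 450 + 300 = 750. Balances: payroll=750, travel=550
Event 3 (deposit 50 to travel): travel: 550 + 50 = 600. Balances: payroll=750, travel=600
Event 4 (deposit 150 to payroll): payroll: 750 + 150 = 900. Balances: payroll=900, travel=600
Event 5 (transfer 300 travel -> payroll): travel: 600 - 300 = 300, payroll: 900 + 300 = 1200. Balances: payroll=1200, travel=300
Event 6 (transfer 50 travel -> payroll): travel: 300 - 50 = 250, payroll: 1200 + 50 = 1250. Balances: payroll=1250, travel=250
Event 7 (withdraw 250 from payroll): payroll: 1250 - 250 = 1000. Balances: payroll=1000, travel=250
Event 8 (transfer 250 payroll -> travel): payroll: 1000 - 250 = 750, travel: 250 + 250 = 500. Balances: payroll=750, travel=500

Final balance of travel: 500

Answer: 500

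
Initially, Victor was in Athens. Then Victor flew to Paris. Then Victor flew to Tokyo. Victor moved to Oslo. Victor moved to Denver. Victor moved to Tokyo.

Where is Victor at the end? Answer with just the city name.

Tracking Victor's location:
Start: Victor is in Athens.
After move 1: Athens -> Paris. Victor is in Paris.
After move 2: Paris -> Tokyo. Victor is in Tokyo.
After move 3: Tokyo -> Oslo. Victor is in Oslo.
After move 4: Oslo -> Denver. Victor is in Denver.
After move 5: Denver -> Tokyo. Victor is in Tokyo.

Answer: Tokyo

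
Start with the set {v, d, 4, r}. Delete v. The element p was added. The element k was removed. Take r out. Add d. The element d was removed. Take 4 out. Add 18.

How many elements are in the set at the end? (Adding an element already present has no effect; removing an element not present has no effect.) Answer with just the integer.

Tracking the set through each operation:
Start: {4, d, r, v}
Event 1 (remove v): removed. Set: {4, d, r}
Event 2 (add p): added. Set: {4, d, p, r}
Event 3 (remove k): not present, no change. Set: {4, d, p, r}
Event 4 (remove r): removed. Set: {4, d, p}
Event 5 (add d): already present, no change. Set: {4, d, p}
Event 6 (remove d): removed. Set: {4, p}
Event 7 (remove 4): removed. Set: {p}
Event 8 (add 18): added. Set: {18, p}

Final set: {18, p} (size 2)

Answer: 2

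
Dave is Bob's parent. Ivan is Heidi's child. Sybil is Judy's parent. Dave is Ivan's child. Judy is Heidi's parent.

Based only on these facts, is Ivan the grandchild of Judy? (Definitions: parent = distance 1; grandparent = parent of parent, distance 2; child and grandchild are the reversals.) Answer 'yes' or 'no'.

Answer: yes

Derivation:
Reconstructing the parent chain from the given facts:
  Sybil -> Judy -> Heidi -> Ivan -> Dave -> Bob
(each arrow means 'parent of the next')
Positions in the chain (0 = top):
  position of Sybil: 0
  position of Judy: 1
  position of Heidi: 2
  position of Ivan: 3
  position of Dave: 4
  position of Bob: 5

Ivan is at position 3, Judy is at position 1; signed distance (j - i) = -2.
'grandchild' requires j - i = -2. Actual distance is -2, so the relation HOLDS.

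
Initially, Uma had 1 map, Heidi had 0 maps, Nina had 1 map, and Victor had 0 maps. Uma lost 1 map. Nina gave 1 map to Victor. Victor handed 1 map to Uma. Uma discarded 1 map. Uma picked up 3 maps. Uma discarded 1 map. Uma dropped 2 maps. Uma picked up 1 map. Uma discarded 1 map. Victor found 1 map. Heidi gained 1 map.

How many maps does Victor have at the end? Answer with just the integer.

Tracking counts step by step:
Start: Uma=1, Heidi=0, Nina=1, Victor=0
Event 1 (Uma -1): Uma: 1 -> 0. State: Uma=0, Heidi=0, Nina=1, Victor=0
Event 2 (Nina -> Victor, 1): Nina: 1 -> 0, Victor: 0 -> 1. State: Uma=0, Heidi=0, Nina=0, Victor=1
Event 3 (Victor -> Uma, 1): Victor: 1 -> 0, Uma: 0 -> 1. State: Uma=1, Heidi=0, Nina=0, Victor=0
Event 4 (Uma -1): Uma: 1 -> 0. State: Uma=0, Heidi=0, Nina=0, Victor=0
Event 5 (Uma +3): Uma: 0 -> 3. State: Uma=3, Heidi=0, Nina=0, Victor=0
Event 6 (Uma -1): Uma: 3 -> 2. State: Uma=2, Heidi=0, Nina=0, Victor=0
Event 7 (Uma -2): Uma: 2 -> 0. State: Uma=0, Heidi=0, Nina=0, Victor=0
Event 8 (Uma +1): Uma: 0 -> 1. State: Uma=1, Heidi=0, Nina=0, Victor=0
Event 9 (Uma -1): Uma: 1 -> 0. State: Uma=0, Heidi=0, Nina=0, Victor=0
Event 10 (Victor +1): Victor: 0 -> 1. State: Uma=0, Heidi=0, Nina=0, Victor=1
Event 11 (Heidi +1): Heidi: 0 -> 1. State: Uma=0, Heidi=1, Nina=0, Victor=1

Victor's final count: 1

Answer: 1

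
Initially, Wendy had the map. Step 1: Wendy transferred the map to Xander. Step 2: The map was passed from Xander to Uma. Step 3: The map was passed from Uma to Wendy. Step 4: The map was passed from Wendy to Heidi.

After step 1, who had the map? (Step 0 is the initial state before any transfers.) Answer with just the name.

Tracking the map holder through step 1:
After step 0 (start): Wendy
After step 1: Xander

At step 1, the holder is Xander.

Answer: Xander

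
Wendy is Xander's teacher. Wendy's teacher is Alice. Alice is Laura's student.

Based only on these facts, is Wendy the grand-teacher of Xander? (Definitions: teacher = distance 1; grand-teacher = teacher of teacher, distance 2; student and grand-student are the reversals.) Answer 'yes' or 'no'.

Reconstructing the teacher chain from the given facts:
  Laura -> Alice -> Wendy -> Xander
(each arrow means 'teacher of the next')
Positions in the chain (0 = top):
  position of Laura: 0
  position of Alice: 1
  position of Wendy: 2
  position of Xander: 3

Wendy is at position 2, Xander is at position 3; signed distance (j - i) = 1.
'grand-teacher' requires j - i = 2. Actual distance is 1, so the relation does NOT hold.

Answer: no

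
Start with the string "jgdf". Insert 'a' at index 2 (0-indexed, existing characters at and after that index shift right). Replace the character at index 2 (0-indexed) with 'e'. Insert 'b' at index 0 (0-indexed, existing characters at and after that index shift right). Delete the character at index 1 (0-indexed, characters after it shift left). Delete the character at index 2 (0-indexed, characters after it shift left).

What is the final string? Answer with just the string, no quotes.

Applying each edit step by step:
Start: "jgdf"
Op 1 (insert 'a' at idx 2): "jgdf" -> "jgadf"
Op 2 (replace idx 2: 'a' -> 'e'): "jgadf" -> "jgedf"
Op 3 (insert 'b' at idx 0): "jgedf" -> "bjgedf"
Op 4 (delete idx 1 = 'j'): "bjgedf" -> "bgedf"
Op 5 (delete idx 2 = 'e'): "bgedf" -> "bgdf"

Answer: bgdf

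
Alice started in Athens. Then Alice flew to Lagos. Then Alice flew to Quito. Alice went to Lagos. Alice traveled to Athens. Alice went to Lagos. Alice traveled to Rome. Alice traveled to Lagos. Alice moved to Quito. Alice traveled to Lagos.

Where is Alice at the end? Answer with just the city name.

Answer: Lagos

Derivation:
Tracking Alice's location:
Start: Alice is in Athens.
After move 1: Athens -> Lagos. Alice is in Lagos.
After move 2: Lagos -> Quito. Alice is in Quito.
After move 3: Quito -> Lagos. Alice is in Lagos.
After move 4: Lagos -> Athens. Alice is in Athens.
After move 5: Athens -> Lagos. Alice is in Lagos.
After move 6: Lagos -> Rome. Alice is in Rome.
After move 7: Rome -> Lagos. Alice is in Lagos.
After move 8: Lagos -> Quito. Alice is in Quito.
After move 9: Quito -> Lagos. Alice is in Lagos.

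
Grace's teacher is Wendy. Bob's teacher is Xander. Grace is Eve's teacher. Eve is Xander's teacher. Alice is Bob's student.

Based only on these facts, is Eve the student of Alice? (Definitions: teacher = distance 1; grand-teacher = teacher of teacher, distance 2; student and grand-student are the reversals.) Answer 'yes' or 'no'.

Reconstructing the teacher chain from the given facts:
  Wendy -> Grace -> Eve -> Xander -> Bob -> Alice
(each arrow means 'teacher of the next')
Positions in the chain (0 = top):
  position of Wendy: 0
  position of Grace: 1
  position of Eve: 2
  position of Xander: 3
  position of Bob: 4
  position of Alice: 5

Eve is at position 2, Alice is at position 5; signed distance (j - i) = 3.
'student' requires j - i = -1. Actual distance is 3, so the relation does NOT hold.

Answer: no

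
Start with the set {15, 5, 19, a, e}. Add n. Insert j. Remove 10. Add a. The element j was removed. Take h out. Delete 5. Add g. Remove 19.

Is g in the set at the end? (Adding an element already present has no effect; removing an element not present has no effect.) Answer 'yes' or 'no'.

Answer: yes

Derivation:
Tracking the set through each operation:
Start: {15, 19, 5, a, e}
Event 1 (add n): added. Set: {15, 19, 5, a, e, n}
Event 2 (add j): added. Set: {15, 19, 5, a, e, j, n}
Event 3 (remove 10): not present, no change. Set: {15, 19, 5, a, e, j, n}
Event 4 (add a): already present, no change. Set: {15, 19, 5, a, e, j, n}
Event 5 (remove j): removed. Set: {15, 19, 5, a, e, n}
Event 6 (remove h): not present, no change. Set: {15, 19, 5, a, e, n}
Event 7 (remove 5): removed. Set: {15, 19, a, e, n}
Event 8 (add g): added. Set: {15, 19, a, e, g, n}
Event 9 (remove 19): removed. Set: {15, a, e, g, n}

Final set: {15, a, e, g, n} (size 5)
g is in the final set.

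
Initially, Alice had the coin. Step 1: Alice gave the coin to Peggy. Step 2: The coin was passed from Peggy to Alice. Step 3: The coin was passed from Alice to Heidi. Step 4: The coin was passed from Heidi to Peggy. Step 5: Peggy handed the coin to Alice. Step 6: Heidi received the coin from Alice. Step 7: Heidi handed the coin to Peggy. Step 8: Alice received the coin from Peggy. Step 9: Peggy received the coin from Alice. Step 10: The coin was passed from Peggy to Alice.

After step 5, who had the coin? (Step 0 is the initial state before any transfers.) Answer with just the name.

Answer: Alice

Derivation:
Tracking the coin holder through step 5:
After step 0 (start): Alice
After step 1: Peggy
After step 2: Alice
After step 3: Heidi
After step 4: Peggy
After step 5: Alice

At step 5, the holder is Alice.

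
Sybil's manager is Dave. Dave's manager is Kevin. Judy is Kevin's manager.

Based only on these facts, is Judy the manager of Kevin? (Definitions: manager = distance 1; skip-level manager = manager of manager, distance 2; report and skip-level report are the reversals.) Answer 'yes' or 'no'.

Reconstructing the manager chain from the given facts:
  Judy -> Kevin -> Dave -> Sybil
(each arrow means 'manager of the next')
Positions in the chain (0 = top):
  position of Judy: 0
  position of Kevin: 1
  position of Dave: 2
  position of Sybil: 3

Judy is at position 0, Kevin is at position 1; signed distance (j - i) = 1.
'manager' requires j - i = 1. Actual distance is 1, so the relation HOLDS.

Answer: yes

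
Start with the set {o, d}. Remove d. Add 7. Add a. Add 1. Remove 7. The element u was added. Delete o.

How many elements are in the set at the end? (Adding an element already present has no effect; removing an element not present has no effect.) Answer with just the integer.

Tracking the set through each operation:
Start: {d, o}
Event 1 (remove d): removed. Set: {o}
Event 2 (add 7): added. Set: {7, o}
Event 3 (add a): added. Set: {7, a, o}
Event 4 (add 1): added. Set: {1, 7, a, o}
Event 5 (remove 7): removed. Set: {1, a, o}
Event 6 (add u): added. Set: {1, a, o, u}
Event 7 (remove o): removed. Set: {1, a, u}

Final set: {1, a, u} (size 3)

Answer: 3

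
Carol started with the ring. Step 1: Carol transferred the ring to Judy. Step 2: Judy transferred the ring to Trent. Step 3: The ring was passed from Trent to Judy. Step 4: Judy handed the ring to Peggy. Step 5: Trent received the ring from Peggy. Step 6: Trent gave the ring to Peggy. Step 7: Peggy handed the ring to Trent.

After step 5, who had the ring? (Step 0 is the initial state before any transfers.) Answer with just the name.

Tracking the ring holder through step 5:
After step 0 (start): Carol
After step 1: Judy
After step 2: Trent
After step 3: Judy
After step 4: Peggy
After step 5: Trent

At step 5, the holder is Trent.

Answer: Trent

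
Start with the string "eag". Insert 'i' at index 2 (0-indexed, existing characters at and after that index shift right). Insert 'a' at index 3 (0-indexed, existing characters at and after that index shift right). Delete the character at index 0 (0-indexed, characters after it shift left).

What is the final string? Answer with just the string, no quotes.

Answer: aiag

Derivation:
Applying each edit step by step:
Start: "eag"
Op 1 (insert 'i' at idx 2): "eag" -> "eaig"
Op 2 (insert 'a' at idx 3): "eaig" -> "eaiag"
Op 3 (delete idx 0 = 'e'): "eaiag" -> "aiag"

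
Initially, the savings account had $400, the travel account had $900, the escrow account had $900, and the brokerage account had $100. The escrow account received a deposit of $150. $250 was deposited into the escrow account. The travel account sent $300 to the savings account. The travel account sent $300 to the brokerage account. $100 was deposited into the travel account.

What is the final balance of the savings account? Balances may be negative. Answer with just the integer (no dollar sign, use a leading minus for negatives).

Tracking account balances step by step:
Start: savings=400, travel=900, escrow=900, brokerage=100
Event 1 (deposit 150 to escrow): escrow: 900 + 150 = 1050. Balances: savings=400, travel=900, escrow=1050, brokerage=100
Event 2 (deposit 250 to escrow): escrow: 1050 + 250 = 1300. Balances: savings=400, travel=900, escrow=1300, brokerage=100
Event 3 (transfer 300 travel -> savings): travel: 900 - 300 = 600, savings: 400 + 300 = 700. Balances: savings=700, travel=600, escrow=1300, brokerage=100
Event 4 (transfer 300 travel -> brokerage): travel: 600 - 300 = 300, brokerage: 100 + 300 = 400. Balances: savings=700, travel=300, escrow=1300, brokerage=400
Event 5 (deposit 100 to travel): travel: 300 + 100 = 400. Balances: savings=700, travel=400, escrow=1300, brokerage=400

Final balance of savings: 700

Answer: 700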